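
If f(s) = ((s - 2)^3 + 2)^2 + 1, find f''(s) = 30*s^4 - 240*s^3 + 720*s^2 - 936*s + 432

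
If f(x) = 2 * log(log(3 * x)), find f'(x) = 2/(x*log(x) + x*log(3))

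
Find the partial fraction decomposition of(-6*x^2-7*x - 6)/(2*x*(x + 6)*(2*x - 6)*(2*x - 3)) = 4/(9*(2*x - 3)) + 1/(18*(x + 6)) - 1/(4*(x - 3)) - 1/(36*x)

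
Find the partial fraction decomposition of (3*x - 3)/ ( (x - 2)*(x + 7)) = 8/(3*(x + 7)) + 1/(3*(x - 2))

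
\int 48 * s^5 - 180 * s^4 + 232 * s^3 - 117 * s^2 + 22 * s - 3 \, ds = 8*s^6 - 36*s^5 + 58*s^4 - 39*s^3 + 11*s^2 - 3*s + C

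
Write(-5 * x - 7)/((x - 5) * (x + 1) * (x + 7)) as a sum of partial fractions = 7/(18*(x + 7)) + 1/(18*(x + 1)) - 4/(9*(x - 5))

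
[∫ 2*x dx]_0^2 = 4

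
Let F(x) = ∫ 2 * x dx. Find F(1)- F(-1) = 0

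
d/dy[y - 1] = 1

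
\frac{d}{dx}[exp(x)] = exp(x)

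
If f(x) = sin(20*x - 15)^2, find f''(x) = 800*cos(40*x - 30)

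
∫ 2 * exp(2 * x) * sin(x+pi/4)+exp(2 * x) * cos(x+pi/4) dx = exp(2*x)*sin(x + pi/4) + C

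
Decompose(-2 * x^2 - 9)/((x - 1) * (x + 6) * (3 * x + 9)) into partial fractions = -9/(7*(x + 6)) + 3/(4*(x + 3)) - 11/(84*(x - 1))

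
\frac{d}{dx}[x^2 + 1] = 2*x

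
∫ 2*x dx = x^2 + C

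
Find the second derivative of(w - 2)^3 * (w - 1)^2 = 20*w^3 - 96*w^2 + 150*w - 76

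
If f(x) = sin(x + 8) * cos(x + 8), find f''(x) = -2*sin(2*x + 16)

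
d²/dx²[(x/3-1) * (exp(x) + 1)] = x*exp(x)/3 - exp(x)/3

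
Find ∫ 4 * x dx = 2*x^2 + C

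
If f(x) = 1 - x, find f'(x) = -1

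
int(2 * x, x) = x^2 + C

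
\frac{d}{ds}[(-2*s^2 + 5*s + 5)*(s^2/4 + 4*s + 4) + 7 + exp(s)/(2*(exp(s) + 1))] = (-8*s^3*exp(2*s) - 16*s^3*exp(s) - 8*s^3 - 81*s^2*exp(2*s) - 162*s^2*exp(s) - 81*s^2 + 106*s*exp(2*s) + 212*s*exp(s) + 106*s + 160*exp(2*s) + 322*exp(s) + 160)/(4*exp(2*s) + 8*exp(s) + 4)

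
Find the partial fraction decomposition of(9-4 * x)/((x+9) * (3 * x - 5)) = 7/(32*(3*x - 5)) - 45/(32*(x + 9))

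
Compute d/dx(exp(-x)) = -exp(-x)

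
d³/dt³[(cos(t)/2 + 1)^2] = sin(t) + sin(2*t)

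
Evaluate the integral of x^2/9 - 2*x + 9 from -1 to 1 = 488/27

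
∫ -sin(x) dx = cos(x) + C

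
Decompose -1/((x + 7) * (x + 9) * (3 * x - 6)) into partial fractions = -1/(66*(x + 9)) + 1/(54*(x + 7)) - 1/(297*(x - 2))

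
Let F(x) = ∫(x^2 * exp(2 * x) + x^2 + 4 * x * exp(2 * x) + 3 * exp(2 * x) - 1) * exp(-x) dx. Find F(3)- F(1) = -4*E - 16*exp(-3) + 4*exp(-1) + 16*exp(3)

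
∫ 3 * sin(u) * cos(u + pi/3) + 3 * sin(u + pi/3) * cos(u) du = -3*cos(2*u + pi/3)/2 + C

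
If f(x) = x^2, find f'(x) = 2*x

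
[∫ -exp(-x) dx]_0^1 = -1 + exp(-1)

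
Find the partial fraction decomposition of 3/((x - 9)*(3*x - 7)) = -9/(20*(3*x - 7)) + 3/(20*(x - 9))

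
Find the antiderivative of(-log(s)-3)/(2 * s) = -(log(s) + 6)*log(s)/4 + C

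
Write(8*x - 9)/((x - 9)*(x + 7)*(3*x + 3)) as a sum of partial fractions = -65/(288*(x + 7)) + 17/(180*(x + 1)) + 21/(160*(x - 9))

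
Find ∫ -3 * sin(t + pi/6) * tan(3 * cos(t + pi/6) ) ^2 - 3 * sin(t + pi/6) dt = tan(3*cos(t + pi/6)) + C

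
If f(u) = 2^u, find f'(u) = 2^u*log(2)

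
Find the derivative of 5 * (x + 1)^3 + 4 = 15*x^2 + 30*x + 15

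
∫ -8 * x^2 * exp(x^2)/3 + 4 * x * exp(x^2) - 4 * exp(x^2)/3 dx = (2 - 4*x/3)*exp(x^2) + C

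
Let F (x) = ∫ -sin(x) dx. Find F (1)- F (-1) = 0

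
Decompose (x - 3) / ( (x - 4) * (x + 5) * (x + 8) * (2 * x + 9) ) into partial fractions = 60/(119*(2*x + 9)) + 11/(252*(x + 8)) - 8/(27*(x + 5)) + 1/(1836*(x - 4))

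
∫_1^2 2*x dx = 3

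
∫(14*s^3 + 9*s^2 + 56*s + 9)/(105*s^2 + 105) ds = s^2/15 + 3*s/35 + log(s^2 + 1)/5 + C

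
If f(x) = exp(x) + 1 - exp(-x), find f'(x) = (exp(2*x) + 1)*exp(-x)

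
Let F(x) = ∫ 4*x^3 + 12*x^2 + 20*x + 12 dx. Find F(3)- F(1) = 288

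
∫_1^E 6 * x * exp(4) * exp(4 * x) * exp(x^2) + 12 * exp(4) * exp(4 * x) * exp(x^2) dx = -3*exp(9) + 3*exp((2 + E)^2)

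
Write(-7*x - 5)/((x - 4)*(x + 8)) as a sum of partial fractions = -17/(4*(x + 8)) - 11/(4*(x - 4))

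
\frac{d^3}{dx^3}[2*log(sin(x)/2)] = 4*cos(x)/sin(x)^3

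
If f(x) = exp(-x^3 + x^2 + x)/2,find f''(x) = 9*x^4*exp(-x^3 + x^2 + x)/2 - 6*x^3*exp(-x^3 + x^2 + x) - x^2*exp(-x^3 + x^2 + x) - x*exp(-x^3 + x^2 + x) + 3*exp(-x^3 + x^2 + x)/2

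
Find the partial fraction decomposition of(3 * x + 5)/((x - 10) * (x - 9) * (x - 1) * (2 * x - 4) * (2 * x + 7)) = -4/(6075*(2*x + 7)) - 1/(162*(x - 1)) + 1/(112*(x - 2)) - 2/(175*(x - 9)) + 35/(3888*(x - 10))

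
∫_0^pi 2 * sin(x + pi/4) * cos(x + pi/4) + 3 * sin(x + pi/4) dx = 3*sqrt(2)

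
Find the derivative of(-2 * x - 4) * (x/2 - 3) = 4 - 2*x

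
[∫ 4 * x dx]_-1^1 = 0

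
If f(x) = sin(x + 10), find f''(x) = -sin(x + 10)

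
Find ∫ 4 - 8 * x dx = -4*x^2 + 4*x + C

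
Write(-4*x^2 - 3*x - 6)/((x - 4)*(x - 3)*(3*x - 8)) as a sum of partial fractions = -191/(2*(3*x - 8)) + 51/(x - 3) - 41/(2*(x - 4))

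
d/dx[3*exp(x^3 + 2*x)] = 9*x^2*exp(x^3 + 2*x) + 6*exp(x^3 + 2*x)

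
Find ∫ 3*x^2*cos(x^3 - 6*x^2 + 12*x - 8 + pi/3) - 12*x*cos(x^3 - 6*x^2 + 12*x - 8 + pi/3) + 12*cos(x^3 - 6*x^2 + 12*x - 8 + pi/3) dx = sin((x - 2)^3 + pi/3) + C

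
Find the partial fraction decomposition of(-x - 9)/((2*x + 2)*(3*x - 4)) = -31/(14*(3*x - 4)) + 4/(7*(x + 1))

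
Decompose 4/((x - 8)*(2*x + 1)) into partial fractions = -8/(17*(2*x + 1)) + 4/(17*(x - 8))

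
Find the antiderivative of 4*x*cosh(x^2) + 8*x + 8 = 4*x^2 + 8*x + 2*sinh(x^2) + C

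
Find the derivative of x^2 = 2*x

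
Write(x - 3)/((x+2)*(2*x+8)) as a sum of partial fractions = 7/(4*(x + 4)) - 5/(4*(x + 2))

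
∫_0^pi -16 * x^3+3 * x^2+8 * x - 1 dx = (1 - 4*pi)*(-pi + pi^3)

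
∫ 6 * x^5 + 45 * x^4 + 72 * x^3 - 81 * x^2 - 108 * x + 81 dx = x^6 + 9*x^5 + 18*x^4 - 27*x^3 - 54*x^2 + 81*x + C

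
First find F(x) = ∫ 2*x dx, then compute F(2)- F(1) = 3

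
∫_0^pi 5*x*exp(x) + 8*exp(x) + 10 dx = -9 + (2 + exp(pi))*(3 + 5*pi)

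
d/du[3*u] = 3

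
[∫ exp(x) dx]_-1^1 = E - exp(-1)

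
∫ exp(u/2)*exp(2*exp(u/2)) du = exp(2*exp(u/2)) + C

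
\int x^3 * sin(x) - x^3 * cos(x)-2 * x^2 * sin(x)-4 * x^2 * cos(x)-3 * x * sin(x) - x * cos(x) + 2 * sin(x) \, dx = -sqrt(2)*(x^3 + x^2 - x + 1)*sin(x + pi/4) + C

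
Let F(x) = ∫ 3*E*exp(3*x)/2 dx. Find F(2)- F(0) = -E/2 + exp(7)/2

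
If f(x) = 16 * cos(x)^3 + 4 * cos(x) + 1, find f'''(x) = -432*sin(x)^3 + 340*sin(x)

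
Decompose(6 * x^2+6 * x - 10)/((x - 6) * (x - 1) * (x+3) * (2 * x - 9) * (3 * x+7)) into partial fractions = -351/(10250*(3*x + 7)) - 2216/(12915*(2*x - 9)) + 13/(540*(x + 3)) + 1/(700*(x - 1)) + 242/(3375*(x - 6))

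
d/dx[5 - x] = -1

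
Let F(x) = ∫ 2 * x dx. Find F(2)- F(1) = 3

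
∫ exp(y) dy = exp(y) + C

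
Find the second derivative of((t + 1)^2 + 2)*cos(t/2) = -t^2*cos(t/2)/4 - 2*t*sin(t/2) - t*cos(t/2)/2 - 2*sin(t/2) + 5*cos(t/2)/4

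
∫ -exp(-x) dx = exp(-x) + C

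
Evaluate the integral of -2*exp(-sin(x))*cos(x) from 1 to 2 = -2*exp(-sin(1)) + 2*exp(-sin(2))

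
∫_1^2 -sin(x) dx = -cos(1) + cos(2)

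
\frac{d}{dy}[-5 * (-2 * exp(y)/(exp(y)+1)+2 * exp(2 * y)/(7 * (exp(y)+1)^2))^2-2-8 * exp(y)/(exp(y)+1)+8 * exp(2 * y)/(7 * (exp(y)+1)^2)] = (-1480*exp(4*y) - 4032*exp(3*y) - 3024*exp(2*y) - 392*exp(y))/(49*exp(5*y) + 245*exp(4*y) + 490*exp(3*y) + 490*exp(2*y) + 245*exp(y) + 49)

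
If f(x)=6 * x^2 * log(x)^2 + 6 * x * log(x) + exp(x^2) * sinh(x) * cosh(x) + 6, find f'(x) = x*exp(x^2)*sinh(2*x) + 12*x*log(x)^2 + 12*x*log(x) + exp(x^2)*cosh(2*x) + 6*log(x) + 6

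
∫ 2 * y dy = y^2 + C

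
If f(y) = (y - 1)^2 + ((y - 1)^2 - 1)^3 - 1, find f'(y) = 6*y^5 - 30*y^4 + 48*y^3 - 24*y^2 + 2*y - 2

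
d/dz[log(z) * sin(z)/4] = (z*log(z)*cos(z) + sin(z))/(4*z)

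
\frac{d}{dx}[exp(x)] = exp(x)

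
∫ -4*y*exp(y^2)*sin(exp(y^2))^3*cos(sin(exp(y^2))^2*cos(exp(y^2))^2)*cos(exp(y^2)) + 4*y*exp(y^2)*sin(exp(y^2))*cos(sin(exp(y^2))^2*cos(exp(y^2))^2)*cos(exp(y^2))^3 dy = -sin((cos(4*exp(y^2)) - 1)/8) + C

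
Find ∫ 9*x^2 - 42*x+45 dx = 3*x^3 - 21*x^2 + 45*x + C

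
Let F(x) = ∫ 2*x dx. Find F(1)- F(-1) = 0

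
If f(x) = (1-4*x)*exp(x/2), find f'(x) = -2*x*exp(x/2) - 7*exp(x/2)/2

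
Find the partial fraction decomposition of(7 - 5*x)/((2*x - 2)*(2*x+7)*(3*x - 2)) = -33/(50*(3*x - 2)) + 49/(225*(2*x + 7)) + 1/(9*(x - 1))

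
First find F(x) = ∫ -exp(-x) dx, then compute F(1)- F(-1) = -E + exp(-1)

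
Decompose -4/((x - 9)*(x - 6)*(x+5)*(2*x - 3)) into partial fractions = -32/(1755*(2*x - 3)) + 2/(1001*(x + 5)) + 4/(297*(x - 6)) - 2/(315*(x - 9))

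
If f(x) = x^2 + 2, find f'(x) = 2*x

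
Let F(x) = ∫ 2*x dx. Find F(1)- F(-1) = 0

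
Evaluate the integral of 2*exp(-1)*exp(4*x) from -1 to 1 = -exp(-5)/2 + exp(3)/2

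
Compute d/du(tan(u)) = cos(u)^(-2)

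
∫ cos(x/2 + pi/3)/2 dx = sin(x/2 + pi/3) + C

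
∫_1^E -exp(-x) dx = -exp(-1) + exp(-E)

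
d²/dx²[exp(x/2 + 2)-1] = exp(x/2 + 2)/4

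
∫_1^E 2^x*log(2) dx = -2 + 2^E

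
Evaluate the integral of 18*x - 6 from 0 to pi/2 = -1 + (1 - 3*pi/2)^2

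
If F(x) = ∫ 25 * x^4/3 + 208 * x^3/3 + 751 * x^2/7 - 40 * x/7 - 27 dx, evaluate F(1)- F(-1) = 146/7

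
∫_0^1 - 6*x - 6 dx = -9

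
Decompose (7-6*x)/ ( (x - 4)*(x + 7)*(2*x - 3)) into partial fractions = 8/(85*(2*x - 3)) + 49/(187*(x + 7)) - 17/(55*(x - 4))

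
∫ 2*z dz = z^2 + C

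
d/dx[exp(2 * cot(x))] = -2*exp(2/tan(x))/sin(x)^2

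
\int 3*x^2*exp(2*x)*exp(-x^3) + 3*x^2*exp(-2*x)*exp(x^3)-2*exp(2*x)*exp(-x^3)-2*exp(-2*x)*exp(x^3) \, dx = 2*sinh(x*(x^2 - 2)) + C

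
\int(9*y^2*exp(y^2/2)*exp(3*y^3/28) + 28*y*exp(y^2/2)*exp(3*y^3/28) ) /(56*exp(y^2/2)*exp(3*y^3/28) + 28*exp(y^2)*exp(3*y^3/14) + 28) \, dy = exp(y^2*(3*y + 14)/28)/(exp(y^2*(3*y + 14)/28) + 1) + C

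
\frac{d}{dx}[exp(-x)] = -exp(-x)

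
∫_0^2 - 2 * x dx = -4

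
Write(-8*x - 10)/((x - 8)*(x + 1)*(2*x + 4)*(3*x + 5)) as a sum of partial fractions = 45/(58*(3*x + 5)) - 3/(10*(x + 2)) + 1/(18*(x + 1)) - 37/(2610*(x - 8))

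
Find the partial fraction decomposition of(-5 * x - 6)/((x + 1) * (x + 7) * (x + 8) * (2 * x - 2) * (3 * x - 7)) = -1431/(69440*(3*x - 7)) + 17/(1953*(x + 8)) - 29/(2688*(x + 7)) - 1/(1680*(x + 1)) + 11/(1152*(x - 1))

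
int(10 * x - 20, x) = 5*x^2 - 20*x + C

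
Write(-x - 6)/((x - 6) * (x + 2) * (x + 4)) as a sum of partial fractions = -1/(10*(x + 4)) + 1/(4*(x + 2)) - 3/(20*(x - 6))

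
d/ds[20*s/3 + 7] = 20/3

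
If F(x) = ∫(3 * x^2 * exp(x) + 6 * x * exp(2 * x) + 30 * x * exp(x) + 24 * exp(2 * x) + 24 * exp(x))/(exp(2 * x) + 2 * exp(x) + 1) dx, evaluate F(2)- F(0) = 60*exp(2)/(1 + exp(2))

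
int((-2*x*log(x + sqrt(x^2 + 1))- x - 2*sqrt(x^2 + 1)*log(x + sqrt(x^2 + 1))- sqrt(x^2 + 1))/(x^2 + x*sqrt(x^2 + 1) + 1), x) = (-log(x + sqrt(x^2 + 1)) - 1)*log(x + sqrt(x^2 + 1)) + C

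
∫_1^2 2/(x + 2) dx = -log(9) + log(16)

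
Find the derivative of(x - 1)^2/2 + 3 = x - 1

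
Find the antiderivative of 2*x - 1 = x^2 - x + C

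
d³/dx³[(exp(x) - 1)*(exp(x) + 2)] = 8*exp(2*x) + exp(x)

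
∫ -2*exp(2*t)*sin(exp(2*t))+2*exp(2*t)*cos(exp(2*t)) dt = sqrt(2)*sin(exp(2*t) + pi/4) + C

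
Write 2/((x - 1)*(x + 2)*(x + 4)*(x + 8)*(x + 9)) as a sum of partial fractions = 1/(175*(x + 9)) - 1/(108*(x + 8)) + 1/(100*(x + 4)) - 1/(126*(x + 2)) + 1/(675*(x - 1))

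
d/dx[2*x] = 2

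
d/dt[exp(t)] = exp(t)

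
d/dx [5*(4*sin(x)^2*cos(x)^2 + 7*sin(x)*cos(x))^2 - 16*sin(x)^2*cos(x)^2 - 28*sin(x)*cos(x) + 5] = 4*(-160*sin(x)^5*cos(x) - 420*sin(x)^4 + 160*sin(x)^3*cos(x) + 420*sin(x)^2 + 229*sin(x)*cos(x) - 14)*sin(x + pi/4)*cos(x + pi/4)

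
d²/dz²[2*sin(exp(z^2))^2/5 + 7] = 4*(4*z^2*exp(z^2)*cos(2*exp(z^2)) + 2*z^2*sin(2*exp(z^2)) + sin(2*exp(z^2)))*exp(z^2)/5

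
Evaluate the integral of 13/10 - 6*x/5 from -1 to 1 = 13/5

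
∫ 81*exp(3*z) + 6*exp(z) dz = (27*exp(2*z) + 6)*exp(z) + C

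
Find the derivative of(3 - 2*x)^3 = -24*x^2 + 72*x - 54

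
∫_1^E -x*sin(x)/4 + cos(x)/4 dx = E*cos(E)/4 - cos(1)/4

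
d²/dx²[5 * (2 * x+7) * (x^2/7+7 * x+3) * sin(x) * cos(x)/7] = -20*x^3*sin(2*x)/49 - 150*x^2*sin(2*x)/7 + 60*x^2*cos(2*x)/49 - 3820*x*sin(2*x)/49 + 300*x*cos(2*x)/7 - 135*sin(2*x)/7 + 550*cos(2*x)/7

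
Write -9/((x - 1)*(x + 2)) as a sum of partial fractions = 3/(x + 2) - 3/(x - 1)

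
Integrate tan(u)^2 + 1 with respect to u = tan(u) + C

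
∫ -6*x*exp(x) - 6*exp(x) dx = -6*x*exp(x) + C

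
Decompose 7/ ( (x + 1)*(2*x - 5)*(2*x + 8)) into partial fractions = 2/(13*(2*x - 5)) + 7/(78*(x + 4)) - 1/(6*(x + 1))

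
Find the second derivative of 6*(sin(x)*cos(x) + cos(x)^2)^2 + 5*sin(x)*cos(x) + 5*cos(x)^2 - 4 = -22*sin(2*x) - 24*sin(4*x) - 22*cos(2*x)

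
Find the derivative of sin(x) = cos(x)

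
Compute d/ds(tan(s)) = cos(s)^(-2)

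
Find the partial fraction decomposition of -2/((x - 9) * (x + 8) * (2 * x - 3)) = 8/(285*(2*x - 3)) - 2/(323*(x + 8)) - 2/(255*(x - 9))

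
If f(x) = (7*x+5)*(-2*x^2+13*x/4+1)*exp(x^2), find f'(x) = -28*x^4*exp(x^2) + 51*x^3*exp(x^2)/2 + 9*x^2*exp(x^2)/2 + 71*x*exp(x^2)/2 + 93*exp(x^2)/4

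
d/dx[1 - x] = -1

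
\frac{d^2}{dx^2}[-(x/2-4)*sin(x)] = x*sin(x)/2 - 4*sin(x) - cos(x)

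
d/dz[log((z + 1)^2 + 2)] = (2*z + 2)/(z^2 + 2*z + 3)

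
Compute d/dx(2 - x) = -1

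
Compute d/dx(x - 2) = 1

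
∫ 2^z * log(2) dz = 2^z + C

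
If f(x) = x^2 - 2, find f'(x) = 2*x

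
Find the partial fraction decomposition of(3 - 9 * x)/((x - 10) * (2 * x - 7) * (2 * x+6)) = 57/(169*(2*x - 7)) + 15/(169*(x + 3)) - 87/(338*(x - 10))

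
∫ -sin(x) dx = cos(x) + C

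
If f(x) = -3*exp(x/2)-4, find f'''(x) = -3*exp(x/2)/8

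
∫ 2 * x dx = x^2 + C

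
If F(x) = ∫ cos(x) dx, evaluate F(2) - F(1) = -sin(1) + sin(2)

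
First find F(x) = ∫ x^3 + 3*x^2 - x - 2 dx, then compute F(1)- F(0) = -5/4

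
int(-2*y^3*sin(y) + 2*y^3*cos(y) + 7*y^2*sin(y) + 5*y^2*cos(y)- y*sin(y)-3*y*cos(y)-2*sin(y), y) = sqrt(2)*(2*y^3 - y^2 - y + 1)*sin(y + pi/4) + C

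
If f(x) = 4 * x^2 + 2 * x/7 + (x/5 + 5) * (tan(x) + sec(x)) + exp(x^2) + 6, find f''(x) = 4*x^2*exp(x^2) + 2*x*sin(x)/(5*cos(x)^3) - x/(5*cos(x)) + 2*x/(5*cos(x)^3) + 2*exp(x^2) + 2*sin(x)/(5*cos(x)^2) + 10*sin(x)/cos(x)^3 + 8 - 5/cos(x) + 2/(5*cos(x)^2) + 10/cos(x)^3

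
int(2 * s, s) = s^2 + C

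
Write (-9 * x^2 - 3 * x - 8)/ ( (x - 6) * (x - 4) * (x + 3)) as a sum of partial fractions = -80/(63*(x + 3)) + 82/(7*(x - 4)) - 175/(9*(x - 6))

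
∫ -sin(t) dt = cos(t) + C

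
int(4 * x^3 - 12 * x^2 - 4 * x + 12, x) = x^4 - 4*x^3 - 2*x^2 + 12*x + C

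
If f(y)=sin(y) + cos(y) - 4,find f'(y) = -sin(y) + cos(y)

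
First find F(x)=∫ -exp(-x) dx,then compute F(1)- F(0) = -1 + exp(-1)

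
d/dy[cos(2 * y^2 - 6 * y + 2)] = 2*(3 - 2*y)*sin(2*y^2 - 6*y + 2)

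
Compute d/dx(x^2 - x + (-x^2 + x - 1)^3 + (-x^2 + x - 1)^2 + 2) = -6*x^5 + 15*x^4 - 20*x^3 + 15*x^2 - 4*x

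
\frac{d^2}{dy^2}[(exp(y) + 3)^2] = 4*exp(2*y) + 6*exp(y)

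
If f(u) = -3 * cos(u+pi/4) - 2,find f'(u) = 3*sin(u + pi/4)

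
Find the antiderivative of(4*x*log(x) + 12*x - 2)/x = 2*(2*x - 1)*(log(x) + 2) + C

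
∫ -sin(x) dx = cos(x) + C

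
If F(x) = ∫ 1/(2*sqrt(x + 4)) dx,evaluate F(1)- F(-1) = -sqrt(3) + sqrt(5)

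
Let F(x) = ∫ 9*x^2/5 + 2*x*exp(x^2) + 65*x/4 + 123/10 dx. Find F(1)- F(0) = E + 801/40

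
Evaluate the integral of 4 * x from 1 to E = -2 + 2*exp(2)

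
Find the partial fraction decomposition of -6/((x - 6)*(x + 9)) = 2/(5*(x + 9)) - 2/(5*(x - 6))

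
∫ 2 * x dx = x^2 + C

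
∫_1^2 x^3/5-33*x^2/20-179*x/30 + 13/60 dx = -71/6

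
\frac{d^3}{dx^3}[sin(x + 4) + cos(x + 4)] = sin(x + 4) - cos(x + 4)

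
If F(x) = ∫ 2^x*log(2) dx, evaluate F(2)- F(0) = 3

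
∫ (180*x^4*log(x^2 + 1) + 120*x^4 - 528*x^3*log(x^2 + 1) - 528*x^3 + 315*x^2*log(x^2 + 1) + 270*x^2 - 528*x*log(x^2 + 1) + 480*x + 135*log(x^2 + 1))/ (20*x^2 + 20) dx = 3*(20*x^3 - 88*x^2 + 45*x + 80)*log(x^2 + 1)/20 + C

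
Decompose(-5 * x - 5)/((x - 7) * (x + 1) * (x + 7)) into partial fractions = 5/(14*(x + 7)) - 5/(14*(x - 7))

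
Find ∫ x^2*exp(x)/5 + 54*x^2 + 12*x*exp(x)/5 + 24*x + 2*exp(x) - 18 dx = x*(90*x^2 + 60*x + (x + 10)*exp(x) - 90)/5 + C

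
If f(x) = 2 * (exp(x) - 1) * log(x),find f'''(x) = (2*x^3*exp(x)*log(x) + 6*x^2*exp(x) - 6*x*exp(x) + 4*exp(x) - 4)/x^3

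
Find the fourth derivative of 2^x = 2^x*log(2)^4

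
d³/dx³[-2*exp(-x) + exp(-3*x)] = (2*exp(2*x) - 27)*exp(-3*x)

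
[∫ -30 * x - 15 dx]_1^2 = -60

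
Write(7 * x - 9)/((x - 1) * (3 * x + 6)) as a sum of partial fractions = 23/(9*(x + 2)) - 2/(9*(x - 1))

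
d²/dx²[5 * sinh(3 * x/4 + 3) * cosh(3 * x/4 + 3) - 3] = 45*sinh(3*x/2 + 6)/8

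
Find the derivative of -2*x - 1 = -2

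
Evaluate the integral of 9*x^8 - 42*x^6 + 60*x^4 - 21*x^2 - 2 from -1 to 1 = -4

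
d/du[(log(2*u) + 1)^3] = (3*log(u)^2 + 6*log(2)*log(u) + 6*log(u) + 3*log(2)^2 + 3 + 6*log(2))/u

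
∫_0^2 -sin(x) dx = -1 + cos(2)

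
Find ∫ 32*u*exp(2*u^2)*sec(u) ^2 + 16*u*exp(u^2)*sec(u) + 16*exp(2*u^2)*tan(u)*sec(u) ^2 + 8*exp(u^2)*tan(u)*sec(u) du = 8*(exp(u^2)*sec(u) + 1)*exp(u^2)*sec(u) + C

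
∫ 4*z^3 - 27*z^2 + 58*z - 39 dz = z^4 - 9*z^3 + 29*z^2 - 39*z + C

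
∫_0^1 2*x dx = 1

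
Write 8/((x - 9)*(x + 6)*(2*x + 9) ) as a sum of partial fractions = -32/(81*(2*x + 9)) + 8/(45*(x + 6)) + 8/(405*(x - 9))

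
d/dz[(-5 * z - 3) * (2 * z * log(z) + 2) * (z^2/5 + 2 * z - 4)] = -8*z^3*log(z) - 2*z^3 - 318*z^2*log(z)/5 - 136*z^2/5 + 56*z*log(z) - 72*z/5 + 24*log(z) + 52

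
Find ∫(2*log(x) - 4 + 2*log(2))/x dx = (log(2*x) - 2)^2 + C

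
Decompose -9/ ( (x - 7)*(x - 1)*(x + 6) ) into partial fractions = -9/(91*(x + 6)) + 3/(14*(x - 1)) - 3/(26*(x - 7))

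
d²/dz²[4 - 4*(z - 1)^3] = 24 - 24*z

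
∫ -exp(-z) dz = exp(-z) + C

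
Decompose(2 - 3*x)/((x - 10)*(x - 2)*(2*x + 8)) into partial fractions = 1/(12*(x + 4)) + 1/(24*(x - 2)) - 1/(8*(x - 10))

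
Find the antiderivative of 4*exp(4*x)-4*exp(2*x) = (exp(2*x) - 1)^2 + C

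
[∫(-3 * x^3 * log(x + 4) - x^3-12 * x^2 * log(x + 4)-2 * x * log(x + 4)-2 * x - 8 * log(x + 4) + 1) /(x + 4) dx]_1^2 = -11*log(6) + 2*log(5)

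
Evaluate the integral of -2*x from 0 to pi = -pi^2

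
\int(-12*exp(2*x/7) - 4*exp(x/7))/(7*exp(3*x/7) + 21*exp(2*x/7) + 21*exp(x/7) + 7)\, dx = (-5*exp(2*x/7) + 2*exp(x/7) + 3)/(exp(2*x/7) + 2*exp(x/7) + 1) + C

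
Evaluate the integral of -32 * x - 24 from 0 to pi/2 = -(4 + 2*pi)^2 + 4*pi + 16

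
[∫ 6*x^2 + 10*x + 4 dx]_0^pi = -1 + (1 + pi)^2*(1 + 2*pi)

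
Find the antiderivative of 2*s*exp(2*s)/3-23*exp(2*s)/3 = (s - 12)*exp(2*s)/3 + C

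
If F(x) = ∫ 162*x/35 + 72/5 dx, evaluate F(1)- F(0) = 117/7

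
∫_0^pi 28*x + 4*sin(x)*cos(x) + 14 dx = 14*pi + 14*pi^2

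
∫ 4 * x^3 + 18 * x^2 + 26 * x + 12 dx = x^4 + 6*x^3 + 13*x^2 + 12*x + C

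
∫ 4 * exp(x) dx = 4*exp(x) + C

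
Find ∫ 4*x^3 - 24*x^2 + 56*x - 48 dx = x^4 - 8*x^3 + 28*x^2 - 48*x + C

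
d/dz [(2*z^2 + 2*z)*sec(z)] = 2*(z^2*sin(z)/cos(z) + z*sin(z)/cos(z) + 2*z + 1)/cos(z)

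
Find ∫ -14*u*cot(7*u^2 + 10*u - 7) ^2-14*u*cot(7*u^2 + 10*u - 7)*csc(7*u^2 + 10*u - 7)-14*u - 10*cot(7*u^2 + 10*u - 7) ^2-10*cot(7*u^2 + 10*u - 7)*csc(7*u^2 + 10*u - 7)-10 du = cot(7*u^2 + 10*u - 7) + csc(7*u^2 + 10*u - 7) + C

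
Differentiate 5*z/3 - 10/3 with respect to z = 5/3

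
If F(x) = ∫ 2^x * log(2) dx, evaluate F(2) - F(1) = 2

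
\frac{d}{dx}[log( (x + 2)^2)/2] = 1/(x + 2)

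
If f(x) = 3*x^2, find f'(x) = 6*x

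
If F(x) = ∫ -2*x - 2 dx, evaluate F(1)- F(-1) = -4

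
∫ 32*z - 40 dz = 16*z^2 - 40*z + C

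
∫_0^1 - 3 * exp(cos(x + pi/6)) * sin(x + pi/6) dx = -3*exp(sqrt(3)/2) + 3*exp(cos(pi/6 + 1))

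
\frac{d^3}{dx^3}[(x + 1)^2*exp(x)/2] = x^2*exp(x)/2 + 4*x*exp(x) + 13*exp(x)/2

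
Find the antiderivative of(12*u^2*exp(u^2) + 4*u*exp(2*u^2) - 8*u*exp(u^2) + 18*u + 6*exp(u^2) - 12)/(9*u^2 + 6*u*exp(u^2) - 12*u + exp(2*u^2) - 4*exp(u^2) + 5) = log((3*u + exp(u^2) - 2)^2 + 1) + C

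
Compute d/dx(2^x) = 2^x*log(2)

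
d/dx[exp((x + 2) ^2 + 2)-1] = 2*x*exp(x^2 + 4*x + 6) + 4*exp(x^2 + 4*x + 6)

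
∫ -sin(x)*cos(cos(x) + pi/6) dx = sin(cos(x) + pi/6) + C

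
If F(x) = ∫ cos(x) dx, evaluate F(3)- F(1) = -sin(1) + sin(3)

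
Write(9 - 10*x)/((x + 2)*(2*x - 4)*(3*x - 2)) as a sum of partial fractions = -21/(64*(3*x - 2)) + 29/(64*(x + 2)) - 11/(32*(x - 2))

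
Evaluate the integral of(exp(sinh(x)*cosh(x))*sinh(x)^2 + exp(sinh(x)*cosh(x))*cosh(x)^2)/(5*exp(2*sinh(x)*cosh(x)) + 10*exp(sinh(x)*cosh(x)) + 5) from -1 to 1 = -(1 - exp(sinh(2)/2))/(5*(1 + exp(sinh(2)/2)))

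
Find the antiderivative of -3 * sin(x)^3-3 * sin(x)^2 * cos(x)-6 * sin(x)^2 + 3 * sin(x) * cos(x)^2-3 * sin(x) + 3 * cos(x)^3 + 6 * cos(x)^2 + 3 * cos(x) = (sqrt(2)*sin(x + pi/4) + 1)^3 + C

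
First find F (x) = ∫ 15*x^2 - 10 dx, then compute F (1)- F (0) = -5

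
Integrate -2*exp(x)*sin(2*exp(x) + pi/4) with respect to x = cos(2*exp(x) + pi/4) + C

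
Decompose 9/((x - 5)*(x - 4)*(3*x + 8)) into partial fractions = 81/(460*(3*x + 8)) - 9/(20*(x - 4)) + 9/(23*(x - 5))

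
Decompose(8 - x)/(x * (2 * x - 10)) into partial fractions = 3/(10*(x - 5)) - 4/(5*x)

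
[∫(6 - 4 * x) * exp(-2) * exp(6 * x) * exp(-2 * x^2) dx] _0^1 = -exp(-2) + exp(2)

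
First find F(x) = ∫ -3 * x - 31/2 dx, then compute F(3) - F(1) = -43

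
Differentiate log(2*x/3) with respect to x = 1/x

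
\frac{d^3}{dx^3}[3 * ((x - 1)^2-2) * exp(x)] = 3*x^2*exp(x) + 12*x*exp(x) - 3*exp(x)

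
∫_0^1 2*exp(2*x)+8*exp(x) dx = -25 + (E + 4)^2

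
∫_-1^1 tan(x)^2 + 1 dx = 2*tan(1)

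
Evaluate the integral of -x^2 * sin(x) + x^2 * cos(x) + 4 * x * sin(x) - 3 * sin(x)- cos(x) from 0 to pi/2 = -1 + (-1 + pi/2)^2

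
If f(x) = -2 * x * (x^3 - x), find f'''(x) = -48*x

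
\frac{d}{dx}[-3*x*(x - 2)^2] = -9*x^2 + 24*x - 12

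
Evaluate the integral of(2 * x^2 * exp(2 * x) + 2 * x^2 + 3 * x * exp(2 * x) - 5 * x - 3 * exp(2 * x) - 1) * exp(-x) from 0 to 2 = -4*exp(-2) + 4*exp(2)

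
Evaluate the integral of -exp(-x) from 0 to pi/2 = -1 + exp(-pi/2)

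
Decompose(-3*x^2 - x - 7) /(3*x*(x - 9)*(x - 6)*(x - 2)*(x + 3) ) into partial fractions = -31/(4860*(x + 3)) - 1/(40*(x - 2)) + 121/(1944*(x - 6)) - 37/(972*(x - 9)) + 7/(972*x)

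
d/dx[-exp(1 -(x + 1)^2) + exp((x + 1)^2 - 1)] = (2*x*exp(2*x^2 + 4*x) + 2*x + 2*exp(2*x^2 + 4*x) + 2)*exp(-x^2 - 2*x)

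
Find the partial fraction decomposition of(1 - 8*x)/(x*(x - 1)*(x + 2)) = 17/(6*(x + 2)) - 7/(3*(x - 1)) - 1/(2*x)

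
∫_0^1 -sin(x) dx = -1 + cos(1)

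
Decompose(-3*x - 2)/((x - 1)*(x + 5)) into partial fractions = -13/(6*(x + 5)) - 5/(6*(x - 1))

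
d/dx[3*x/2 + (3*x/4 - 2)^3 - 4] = 81*x^2/64 - 27*x/4 + 21/2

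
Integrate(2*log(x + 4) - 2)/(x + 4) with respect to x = (log(x + 4) - 1)^2 + C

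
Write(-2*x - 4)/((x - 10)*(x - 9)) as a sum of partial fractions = 22/(x - 9) - 24/(x - 10)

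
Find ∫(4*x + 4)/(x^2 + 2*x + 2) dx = 2*log((x + 1)^2 + 1) + C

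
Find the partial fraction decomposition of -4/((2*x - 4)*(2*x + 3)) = 4/(7*(2*x + 3)) - 2/(7*(x - 2))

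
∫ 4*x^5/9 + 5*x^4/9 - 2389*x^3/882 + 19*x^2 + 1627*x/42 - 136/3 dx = 2*x^6/27 + x^5/9 - 2389*x^4/3528 + 19*x^3/3 + 1627*x^2/84 - 136*x/3 + C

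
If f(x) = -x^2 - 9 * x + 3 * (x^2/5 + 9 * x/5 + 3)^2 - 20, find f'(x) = 12*x^3/25 + 162*x^2/25 + 616*x/25 + 117/5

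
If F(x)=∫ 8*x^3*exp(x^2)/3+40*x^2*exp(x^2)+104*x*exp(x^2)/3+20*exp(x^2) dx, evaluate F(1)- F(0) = -16 + 112*E/3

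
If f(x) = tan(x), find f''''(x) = 24*tan(x)^5 + 40*tan(x)^3 + 16*tan(x)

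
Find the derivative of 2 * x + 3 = 2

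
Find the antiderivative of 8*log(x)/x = 4*log(x)^2 + C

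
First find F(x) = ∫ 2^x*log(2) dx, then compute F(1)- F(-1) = 3/2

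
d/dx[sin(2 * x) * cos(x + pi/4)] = -sin(2*x)*sin(x + pi/4) + 2*cos(2*x)*cos(x + pi/4)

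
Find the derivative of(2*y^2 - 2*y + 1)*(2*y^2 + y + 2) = 16*y^3 - 6*y^2 + 8*y - 3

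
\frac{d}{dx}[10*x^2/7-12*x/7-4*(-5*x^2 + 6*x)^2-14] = -400*x^3 + 720*x^2 - 1996*x/7 - 12/7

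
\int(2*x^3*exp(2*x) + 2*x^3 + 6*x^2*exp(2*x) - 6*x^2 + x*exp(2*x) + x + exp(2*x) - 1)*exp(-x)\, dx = 2*x*(2*x^2 + 1)*sinh(x) + C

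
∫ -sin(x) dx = cos(x) + C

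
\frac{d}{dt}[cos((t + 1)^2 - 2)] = -2*(t + 1)*sin(t^2 + 2*t - 1)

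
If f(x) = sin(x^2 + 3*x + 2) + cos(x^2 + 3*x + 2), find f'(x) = -2*x*sin(x^2 + 3*x + 2) + 2*x*cos(x^2 + 3*x + 2) - 3*sin(x^2 + 3*x + 2) + 3*cos(x^2 + 3*x + 2)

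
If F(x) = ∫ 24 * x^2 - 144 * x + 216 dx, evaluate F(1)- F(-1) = 448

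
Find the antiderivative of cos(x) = sin(x) + C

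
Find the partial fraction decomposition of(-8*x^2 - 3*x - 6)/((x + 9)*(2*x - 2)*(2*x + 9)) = 103/(33*(2*x + 9)) - 209/(60*(x + 9)) - 17/(220*(x - 1))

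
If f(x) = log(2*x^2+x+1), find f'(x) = (4*x + 1)/(2*x^2 + x + 1)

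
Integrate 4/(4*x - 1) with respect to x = log(1 - 4*x) + C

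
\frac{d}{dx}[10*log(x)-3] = 10/x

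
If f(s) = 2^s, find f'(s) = 2^s*log(2)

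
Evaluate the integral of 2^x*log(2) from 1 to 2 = 2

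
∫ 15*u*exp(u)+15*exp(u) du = 15*u*exp(u) + C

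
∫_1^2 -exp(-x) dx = -exp(-1) + exp(-2)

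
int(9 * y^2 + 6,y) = 3*y^3 + 6*y + C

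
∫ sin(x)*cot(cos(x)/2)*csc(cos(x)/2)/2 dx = csc(cos(x)/2) + C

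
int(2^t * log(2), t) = 2^t + C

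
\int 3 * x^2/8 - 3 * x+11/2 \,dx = x^3/8 - 3*x^2/2 + 11*x/2 + C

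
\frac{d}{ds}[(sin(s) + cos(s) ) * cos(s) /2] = sqrt(2)*cos(2*s + pi/4)/2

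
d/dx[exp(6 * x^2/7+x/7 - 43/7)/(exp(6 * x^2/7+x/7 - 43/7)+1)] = (12*x*exp(6*x^2/7 + x/7 - 43/7) + exp(6*x^2/7 + x/7 - 43/7))/(7*exp(-86/7)*exp(2*x/7)*exp(12*x^2/7) + 14*exp(-43/7)*exp(x/7)*exp(6*x^2/7) + 7)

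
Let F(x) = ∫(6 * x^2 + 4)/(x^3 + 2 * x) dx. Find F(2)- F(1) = -2*log(3) + 2*log(12)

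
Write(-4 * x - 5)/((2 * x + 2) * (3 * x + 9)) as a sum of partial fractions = -7/(12*(x + 3)) - 1/(12*(x + 1))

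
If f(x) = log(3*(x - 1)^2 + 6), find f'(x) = (2*x - 2)/(x^2 - 2*x + 3)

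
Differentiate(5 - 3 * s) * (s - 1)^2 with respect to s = -9*s^2 + 22*s - 13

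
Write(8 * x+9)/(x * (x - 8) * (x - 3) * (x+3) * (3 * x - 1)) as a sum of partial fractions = 189/(368*(3*x - 1)) - 1/(132*(x + 3)) - 11/(240*(x - 3)) + 73/(10120*(x - 8)) - 1/(8*x)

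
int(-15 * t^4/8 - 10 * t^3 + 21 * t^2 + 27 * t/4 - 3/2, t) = -3*t^5/8 - 5*t^4/2 + 7*t^3 + 27*t^2/8 - 3*t/2 + C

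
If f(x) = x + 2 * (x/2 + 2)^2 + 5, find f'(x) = x + 5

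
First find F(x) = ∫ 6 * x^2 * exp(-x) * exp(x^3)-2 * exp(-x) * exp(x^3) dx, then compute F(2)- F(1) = -2 + 2*exp(6)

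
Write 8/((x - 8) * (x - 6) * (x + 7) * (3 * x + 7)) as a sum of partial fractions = 108/(5425*(3*x + 7)) - 4/(1365*(x + 7)) - 4/(325*(x - 6)) + 4/(465*(x - 8))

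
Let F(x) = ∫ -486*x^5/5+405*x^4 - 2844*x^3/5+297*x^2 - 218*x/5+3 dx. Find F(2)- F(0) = -46/5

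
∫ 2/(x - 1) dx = log(3*(x - 1)^2) + C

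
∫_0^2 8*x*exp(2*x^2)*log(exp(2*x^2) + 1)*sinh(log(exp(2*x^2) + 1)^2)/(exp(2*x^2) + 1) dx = -cosh(log(2)^2) + cosh(log(1 + exp(8))^2)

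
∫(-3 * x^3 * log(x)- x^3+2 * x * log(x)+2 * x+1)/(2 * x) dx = (-x^3 + 2*x + 1)*log(x)/2 + C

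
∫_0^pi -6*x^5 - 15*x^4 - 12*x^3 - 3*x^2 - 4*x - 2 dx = (-pi^2 - pi)^3 - 2*pi^2 - 2*pi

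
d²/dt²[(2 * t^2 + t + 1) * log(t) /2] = (4*t^2*log(t) + 6*t^2 + t - 1)/(2*t^2)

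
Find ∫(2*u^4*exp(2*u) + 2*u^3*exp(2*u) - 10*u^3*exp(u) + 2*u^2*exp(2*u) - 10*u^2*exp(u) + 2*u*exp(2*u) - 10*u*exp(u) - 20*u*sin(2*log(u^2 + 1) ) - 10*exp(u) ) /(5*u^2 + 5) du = u^2*exp(2*u)/5 - 2*u*exp(u) + cos(2*log(u^2 + 1)) + C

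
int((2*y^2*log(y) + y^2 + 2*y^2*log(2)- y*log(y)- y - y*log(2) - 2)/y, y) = -(-y^2 + y + 2)*log(2*y) + C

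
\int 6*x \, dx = 3*x^2 + C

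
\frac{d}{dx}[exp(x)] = exp(x)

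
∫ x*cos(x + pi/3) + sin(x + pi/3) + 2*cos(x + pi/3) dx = (x + 2)*sin(x + pi/3) + C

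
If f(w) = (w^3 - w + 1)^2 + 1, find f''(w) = 30*w^4 - 24*w^2 + 12*w + 2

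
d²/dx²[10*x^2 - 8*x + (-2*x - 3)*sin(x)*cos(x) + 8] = 4*x*sin(2*x) + 6*sin(2*x) - 4*cos(2*x) + 20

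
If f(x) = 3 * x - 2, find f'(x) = 3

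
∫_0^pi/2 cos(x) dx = 1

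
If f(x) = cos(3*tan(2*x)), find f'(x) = -6*sin(3*tan(2*x))/cos(2*x)^2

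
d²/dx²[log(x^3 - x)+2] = (-3*x^4 - 1)/(x^6 - 2*x^4 + x^2)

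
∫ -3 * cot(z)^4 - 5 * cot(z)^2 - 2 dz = (cot(z)^2 + 2)*cot(z) + C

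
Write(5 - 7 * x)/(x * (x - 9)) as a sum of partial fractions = -58/(9*(x - 9)) - 5/(9*x)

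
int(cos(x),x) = sin(x) + C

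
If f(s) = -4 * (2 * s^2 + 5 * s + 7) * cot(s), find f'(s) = 8*s^2/sin(s)^2 - 16*s/tan(s) + 20*s/sin(s)^2 - 20/tan(s) + 28/sin(s)^2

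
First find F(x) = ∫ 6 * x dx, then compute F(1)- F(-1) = 0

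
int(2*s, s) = s^2 + C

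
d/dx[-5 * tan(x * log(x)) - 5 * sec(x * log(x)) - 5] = -5*(log(x)*sin(x*log(x)) + log(x) + sin(x*log(x)) + 1)/cos(x*log(x))^2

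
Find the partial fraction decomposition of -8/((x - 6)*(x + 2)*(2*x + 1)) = 32/(39*(2*x + 1)) - 1/(3*(x + 2)) - 1/(13*(x - 6))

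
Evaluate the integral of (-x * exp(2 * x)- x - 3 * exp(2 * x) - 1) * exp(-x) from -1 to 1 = -4*E + 4*exp(-1)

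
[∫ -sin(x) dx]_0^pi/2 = -1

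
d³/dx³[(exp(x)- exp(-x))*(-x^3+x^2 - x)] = (-x^3*exp(2*x) - x^3 - 8*x^2*exp(2*x) + 10*x^2 - 13*x*exp(2*x) - 25*x - 3*exp(2*x) + 15)*exp(-x)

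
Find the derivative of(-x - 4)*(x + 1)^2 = -3*x^2 - 12*x - 9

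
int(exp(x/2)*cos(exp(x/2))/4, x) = sin(exp(x/2))/2 + C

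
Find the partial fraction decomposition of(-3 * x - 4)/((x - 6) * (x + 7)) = -17/(13*(x + 7)) - 22/(13*(x - 6))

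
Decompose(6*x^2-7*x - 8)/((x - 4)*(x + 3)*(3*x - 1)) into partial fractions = 87/(110*(3*x - 1)) + 67/(70*(x + 3)) + 60/(77*(x - 4))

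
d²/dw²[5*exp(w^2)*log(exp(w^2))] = 20*w^4*exp(w^2) + 50*w^2*exp(w^2) + 10*exp(w^2)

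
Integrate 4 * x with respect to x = 2*x^2 + C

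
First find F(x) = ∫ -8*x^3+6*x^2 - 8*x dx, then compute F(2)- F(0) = -32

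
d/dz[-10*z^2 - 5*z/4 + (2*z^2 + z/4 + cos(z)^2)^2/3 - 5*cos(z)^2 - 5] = 16*z^3/3 - 4*z^2*sin(2*z)/3 + z^2 - z*sin(2*z)/6 + 8*z*cos(z)^2/3 - 479*z/24 - 4*sin(z)*cos(z)^3/3 + 5*sin(2*z) + cos(z)^2/6 - 5/4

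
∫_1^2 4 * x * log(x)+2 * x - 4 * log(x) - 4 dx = 0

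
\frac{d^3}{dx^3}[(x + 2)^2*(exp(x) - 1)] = x^2*exp(x) + 10*x*exp(x) + 22*exp(x)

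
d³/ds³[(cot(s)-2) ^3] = -60*cot(s)^6 + 144*cot(s)^5 - 186*cot(s)^4 + 240*cot(s)^3 - 156*cot(s)^2 + 96*cot(s) - 30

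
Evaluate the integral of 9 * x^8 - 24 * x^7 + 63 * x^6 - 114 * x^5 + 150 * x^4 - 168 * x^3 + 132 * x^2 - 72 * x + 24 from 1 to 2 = 216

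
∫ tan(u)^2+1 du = tan(u) + C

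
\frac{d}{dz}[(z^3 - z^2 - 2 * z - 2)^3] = 9*z^8 - 24*z^7 - 21*z^6 + 30*z^5 + 90*z^4 + 24*z^3 - 60*z^2 - 72*z - 24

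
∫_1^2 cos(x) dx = -sin(1) + sin(2)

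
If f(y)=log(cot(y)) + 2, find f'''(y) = -2*sin(y)/cos(y)^3 - 2*cos(y)/sin(y)^3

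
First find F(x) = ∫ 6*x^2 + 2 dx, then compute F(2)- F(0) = 20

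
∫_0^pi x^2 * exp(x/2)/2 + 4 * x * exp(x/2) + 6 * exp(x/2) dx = -4 + (2 + pi)^2*exp(pi/2)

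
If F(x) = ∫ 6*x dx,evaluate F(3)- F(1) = 24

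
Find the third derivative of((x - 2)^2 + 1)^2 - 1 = 24*x - 48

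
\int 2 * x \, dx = x^2 + C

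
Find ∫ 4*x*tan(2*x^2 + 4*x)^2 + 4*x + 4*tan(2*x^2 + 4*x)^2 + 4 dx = tan(2*x*(x + 2)) + C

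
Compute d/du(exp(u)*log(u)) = (u*exp(u)*log(u) + exp(u))/u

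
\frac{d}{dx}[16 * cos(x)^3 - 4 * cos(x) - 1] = 48*sin(x)^3 - 44*sin(x)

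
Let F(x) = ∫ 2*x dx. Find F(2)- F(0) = 4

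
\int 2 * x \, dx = x^2 + C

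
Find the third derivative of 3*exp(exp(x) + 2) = 3*exp(x + exp(x) + 2) + 9*exp(2*x + exp(x) + 2) + 3*exp(3*x + exp(x) + 2)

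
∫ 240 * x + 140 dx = 120*x^2 + 140*x + C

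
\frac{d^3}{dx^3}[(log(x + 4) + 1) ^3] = (6*log(x + 4)^2 - 6*log(x + 4) - 6)/(x^3 + 12*x^2 + 48*x + 64)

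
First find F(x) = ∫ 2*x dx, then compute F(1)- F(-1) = 0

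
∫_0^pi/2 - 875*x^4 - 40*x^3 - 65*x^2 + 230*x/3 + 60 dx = -5*pi*(-4 + 5*pi/2)*(3 + 17*pi/6 + 3*pi^2/2 + 7*pi^3/8)/2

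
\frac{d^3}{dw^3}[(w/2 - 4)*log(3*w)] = (-w - 16)/(2*w^3)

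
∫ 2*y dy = y^2 + C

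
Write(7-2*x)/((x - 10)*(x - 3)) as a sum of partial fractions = -1/(7*(x - 3)) - 13/(7*(x - 10))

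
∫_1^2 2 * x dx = 3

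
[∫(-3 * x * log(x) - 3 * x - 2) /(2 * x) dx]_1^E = -3*E/2 - 1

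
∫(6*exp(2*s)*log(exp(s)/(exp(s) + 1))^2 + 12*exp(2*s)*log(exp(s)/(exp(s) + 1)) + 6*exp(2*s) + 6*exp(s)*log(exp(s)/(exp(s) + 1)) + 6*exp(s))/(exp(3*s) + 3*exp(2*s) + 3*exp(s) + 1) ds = 3*(s - log(exp(s) + 1))*((s - log(exp(s) + 1))*exp(s) + 2*exp(s) + 2)/(2*(cosh(s) + 1)) + C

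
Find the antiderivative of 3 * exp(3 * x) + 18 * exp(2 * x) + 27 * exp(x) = (exp(x) + 3)^3 + C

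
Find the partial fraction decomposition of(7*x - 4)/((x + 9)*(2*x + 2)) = 67/(16*(x + 9)) - 11/(16*(x + 1))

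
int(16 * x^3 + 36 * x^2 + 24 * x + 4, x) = 4*x^4 + 12*x^3 + 12*x^2 + 4*x + C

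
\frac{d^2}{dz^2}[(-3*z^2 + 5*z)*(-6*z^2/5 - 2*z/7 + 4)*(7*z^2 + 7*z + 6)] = 756*z^4 - 216*z^3 - 6504*z^2/5 + 636*z/7 + 832/7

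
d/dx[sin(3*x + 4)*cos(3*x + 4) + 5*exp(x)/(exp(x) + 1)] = (3*exp(2*x)*cos(6*x + 8) + 6*exp(x)*cos(6*x + 8) + 5*exp(x) + 3*cos(6*x + 8))/(exp(2*x) + 2*exp(x) + 1)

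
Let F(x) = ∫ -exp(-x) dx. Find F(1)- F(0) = -1 + exp(-1)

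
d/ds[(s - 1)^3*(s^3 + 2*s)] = 6*s^5 - 15*s^4 + 20*s^3 - 21*s^2 + 12*s - 2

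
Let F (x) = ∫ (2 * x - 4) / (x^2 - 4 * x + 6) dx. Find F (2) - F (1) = -log(3) + log(2)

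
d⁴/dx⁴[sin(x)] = sin(x)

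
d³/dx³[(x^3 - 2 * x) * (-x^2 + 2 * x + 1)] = -60*x^2 + 48*x + 18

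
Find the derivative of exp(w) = exp(w)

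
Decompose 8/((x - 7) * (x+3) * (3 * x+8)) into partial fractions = -72/(29*(3*x + 8)) + 4/(5*(x + 3)) + 4/(145*(x - 7))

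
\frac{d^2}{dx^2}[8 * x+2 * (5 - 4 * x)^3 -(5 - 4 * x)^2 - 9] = 928 - 768*x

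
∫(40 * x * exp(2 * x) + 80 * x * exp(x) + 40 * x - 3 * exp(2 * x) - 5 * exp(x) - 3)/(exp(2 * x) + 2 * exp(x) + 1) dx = ((exp(x) + 1)*(20*x^2 - 3*x + 11) + exp(x))/(exp(x) + 1) + C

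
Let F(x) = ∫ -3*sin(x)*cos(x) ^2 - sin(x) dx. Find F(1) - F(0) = -2 + cos(1)^3 + cos(1)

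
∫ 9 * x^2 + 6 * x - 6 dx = 3*x^3 + 3*x^2 - 6*x + C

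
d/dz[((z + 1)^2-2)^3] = 6*z^5 + 30*z^4 + 36*z^3 - 12*z^2 - 18*z + 6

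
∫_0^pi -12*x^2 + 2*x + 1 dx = (5 - 4*pi)*(1 + pi + pi^2) - 5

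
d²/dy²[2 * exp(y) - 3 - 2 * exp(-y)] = (2*exp(2*y) - 2)*exp(-y)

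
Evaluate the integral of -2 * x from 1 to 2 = -3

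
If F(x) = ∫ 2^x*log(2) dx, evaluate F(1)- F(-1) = 3/2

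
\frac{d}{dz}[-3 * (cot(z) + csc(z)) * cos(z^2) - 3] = 6*z*sin(z^2)/tan(z) + 6*z*sin(z^2)/sin(z) + 3*cos(z)*cos(z^2)/sin(z)^2 + 3*cos(z^2)/sin(z)^2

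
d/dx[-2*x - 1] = -2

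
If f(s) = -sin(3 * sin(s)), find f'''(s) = 3*(-9*sin(s)*sin(3*sin(s)) + 9*cos(s)^2*cos(3*sin(s)) + cos(3*sin(s)))*cos(s)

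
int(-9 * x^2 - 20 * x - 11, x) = -3*x^3 - 10*x^2 - 11*x + C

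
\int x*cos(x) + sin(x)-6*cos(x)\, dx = (x - 6)*sin(x) + C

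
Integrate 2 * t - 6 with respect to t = t^2 - 6*t + C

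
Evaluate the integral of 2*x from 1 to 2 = 3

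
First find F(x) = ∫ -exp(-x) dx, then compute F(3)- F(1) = -exp(-1) + exp(-3)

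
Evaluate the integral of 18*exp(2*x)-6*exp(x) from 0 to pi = -4 + (-1 + 3*exp(pi))^2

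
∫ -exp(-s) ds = exp(-s) + C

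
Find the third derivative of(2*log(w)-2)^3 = (48*log(w)^2 - 240*log(w) + 240)/w^3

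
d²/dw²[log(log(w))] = (-log(w) - 1)/(w^2*log(w)^2)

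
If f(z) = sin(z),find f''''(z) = sin(z)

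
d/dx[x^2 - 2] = 2*x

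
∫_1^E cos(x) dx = -sin(1) + sin(E)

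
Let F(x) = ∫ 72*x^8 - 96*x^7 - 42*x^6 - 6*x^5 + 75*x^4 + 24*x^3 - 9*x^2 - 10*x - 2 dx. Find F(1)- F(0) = 0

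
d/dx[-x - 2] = -1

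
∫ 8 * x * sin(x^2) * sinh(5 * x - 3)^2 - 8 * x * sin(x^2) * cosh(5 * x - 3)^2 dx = 4*cos(x^2) + C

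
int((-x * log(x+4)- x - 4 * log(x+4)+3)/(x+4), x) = (3 - x)*log(x + 4) + C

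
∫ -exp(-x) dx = exp(-x) + C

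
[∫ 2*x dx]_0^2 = 4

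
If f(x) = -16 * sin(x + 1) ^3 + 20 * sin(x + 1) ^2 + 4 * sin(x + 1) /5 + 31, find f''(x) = 56*sin(x + 1)/5 - 36*sin(3*x + 3) + 40*cos(2*x + 2)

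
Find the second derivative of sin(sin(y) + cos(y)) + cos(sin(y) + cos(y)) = 2*sqrt(2)*sin(y)*sin(sqrt(2)*sin(y + pi/4) + pi/4)*cos(y) - 2*sin(y + pi/4)*cos(sqrt(2)*sin(y + pi/4) + pi/4) - sqrt(2)*sin(sqrt(2)*sin(y + pi/4) + pi/4)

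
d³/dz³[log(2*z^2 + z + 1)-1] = (32*z^3 + 24*z^2 - 36*z - 10)/(8*z^6 + 12*z^5 + 18*z^4 + 13*z^3 + 9*z^2 + 3*z + 1)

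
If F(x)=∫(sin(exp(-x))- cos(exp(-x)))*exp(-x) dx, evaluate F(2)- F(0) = sqrt(2)*(-sin(pi/4 + 1) + sin(exp(-2) + pi/4))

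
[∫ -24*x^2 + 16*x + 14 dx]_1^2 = -18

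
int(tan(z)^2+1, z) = tan(z) + C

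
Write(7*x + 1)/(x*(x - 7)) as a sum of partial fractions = 50/(7*(x - 7)) - 1/(7*x)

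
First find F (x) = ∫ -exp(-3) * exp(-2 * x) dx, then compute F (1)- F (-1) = -exp(-1)/2 + exp(-5)/2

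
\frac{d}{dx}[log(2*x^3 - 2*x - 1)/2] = (3*x^2 - 1)/(2*x^3 - 2*x - 1)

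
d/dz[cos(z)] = -sin(z)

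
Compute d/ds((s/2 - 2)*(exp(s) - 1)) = s*exp(s)/2 - 3*exp(s)/2 - 1/2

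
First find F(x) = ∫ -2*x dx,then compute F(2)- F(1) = -3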